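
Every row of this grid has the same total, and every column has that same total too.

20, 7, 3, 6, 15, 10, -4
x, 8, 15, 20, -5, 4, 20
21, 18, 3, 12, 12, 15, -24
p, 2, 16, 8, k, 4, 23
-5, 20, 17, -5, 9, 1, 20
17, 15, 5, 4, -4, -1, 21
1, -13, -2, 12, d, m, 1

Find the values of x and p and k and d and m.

x = -5, p = 8, k = -4, d = 34, m = 24

Rows 1 and 3 both sum to 57, so that's the common total.
Column 6 has 10 + 4 + 15 + 4 + 1 − 1 = 33; the blank must be 57 − 33 = 24.
Row 7 has 1 − 13 − 2 + 12 + 24 + 1 = 23; the blank must be 57 − 23 = 34.
Column 5 has 15 − 5 + 12 + 9 − 4 + 34 = 61; the blank must be 57 − 61 = -4.
Row 4 has 2 + 16 + 8 − 4 + 4 + 23 = 49; the blank must be 57 − 49 = 8.
Row 2 has 8 + 15 + 20 − 5 + 4 + 20 = 62; the blank must be 57 − 62 = -5.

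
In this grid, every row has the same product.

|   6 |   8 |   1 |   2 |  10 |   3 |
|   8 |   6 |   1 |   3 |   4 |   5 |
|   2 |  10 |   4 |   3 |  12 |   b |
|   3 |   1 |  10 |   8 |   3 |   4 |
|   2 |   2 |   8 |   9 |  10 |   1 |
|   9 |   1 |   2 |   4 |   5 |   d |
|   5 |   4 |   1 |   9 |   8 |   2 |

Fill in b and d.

Rows 5 and 7 each multiply to 2880, so every row has product 2880.
Row 3: 2×10×4×3×12 = 2880, so the missing entry is 2880 ÷ 2880 = 1.
Row 6: 9×1×2×4×5 = 360, so the missing entry is 2880 ÷ 360 = 8.

b = 1, d = 8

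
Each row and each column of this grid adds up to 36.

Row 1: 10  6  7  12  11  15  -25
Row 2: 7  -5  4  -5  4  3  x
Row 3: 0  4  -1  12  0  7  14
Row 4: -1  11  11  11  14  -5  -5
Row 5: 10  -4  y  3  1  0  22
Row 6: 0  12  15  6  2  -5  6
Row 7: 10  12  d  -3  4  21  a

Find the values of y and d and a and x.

y = 4, d = -4, a = -4, x = 28

The known cells in row 2 total 8, leaving 36 − 8 = 28 for the blank.
The known cells in column 7 total 40, leaving 36 − 40 = -4 for the blank.
The known cells in row 7 total 40, leaving 36 − 40 = -4 for the blank.
The known cells in row 5 total 32, leaving 36 − 32 = 4 for the blank.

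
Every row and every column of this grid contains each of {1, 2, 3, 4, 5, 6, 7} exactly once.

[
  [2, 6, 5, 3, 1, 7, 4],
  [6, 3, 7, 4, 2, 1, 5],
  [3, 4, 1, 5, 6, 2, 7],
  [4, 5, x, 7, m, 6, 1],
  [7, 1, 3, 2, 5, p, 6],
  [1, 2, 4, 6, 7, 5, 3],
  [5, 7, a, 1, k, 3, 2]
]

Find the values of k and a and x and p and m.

k = 4, a = 6, x = 2, p = 4, m = 3

At (row 5, col 6): row 5 already has {1, 2, 3, 5, 6, 7}, so the value is 4.
At (row 7, col 3): row 7 is missing {4, 6} and column 3 is missing {2, 6}, so the value is 6.
Cell (7,5): row 7 already has {1, 2, 3, 5, 6, 7} → 4.
At (row 4, col 5): column 5 already has {1, 2, 4, 5, 6, 7}, so the value is 3.
At (row 4, col 3): row 4 already has {1, 3, 4, 5, 6, 7}, so the value is 2.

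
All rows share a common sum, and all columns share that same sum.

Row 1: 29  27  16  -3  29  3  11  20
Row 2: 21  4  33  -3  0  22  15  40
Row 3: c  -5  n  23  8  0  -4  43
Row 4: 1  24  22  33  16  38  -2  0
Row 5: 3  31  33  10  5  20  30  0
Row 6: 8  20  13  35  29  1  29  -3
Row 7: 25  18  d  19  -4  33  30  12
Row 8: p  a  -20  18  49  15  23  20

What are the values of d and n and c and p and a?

Rows 1 and 2 both sum to 132, so that's the common total.
Row 7 has 25 + 18 + 19 − 4 + 33 + 30 + 12 = 133; the blank must be 132 − 133 = -1.
Column 2 has 27 + 4 − 5 + 24 + 31 + 20 + 18 = 119; the blank must be 132 − 119 = 13.
Row 8 has 13 − 20 + 18 + 49 + 15 + 23 + 20 = 118; the blank must be 132 − 118 = 14.
Column 1 has 29 + 21 + 1 + 3 + 8 + 25 + 14 = 101; the blank must be 132 − 101 = 31.
Row 3 has 31 − 5 + 23 + 8 + 0 − 4 + 43 = 96; the blank must be 132 − 96 = 36.

d = -1, n = 36, c = 31, p = 14, a = 13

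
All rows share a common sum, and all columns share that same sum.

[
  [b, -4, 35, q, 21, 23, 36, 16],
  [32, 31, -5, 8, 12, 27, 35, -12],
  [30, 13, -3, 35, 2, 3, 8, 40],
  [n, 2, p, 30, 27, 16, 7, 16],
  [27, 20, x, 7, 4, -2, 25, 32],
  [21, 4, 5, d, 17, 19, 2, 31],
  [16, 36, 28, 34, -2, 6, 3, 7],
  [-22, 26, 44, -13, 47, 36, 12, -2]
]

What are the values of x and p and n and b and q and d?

x = 15, p = 9, n = 21, b = 3, q = -2, d = 29

Rows 2 and 3 both sum to 128, so that's the common total.
Row 5 has 27 + 20 + 7 + 4 − 2 + 25 + 32 = 113; the blank must be 128 − 113 = 15.
Row 6 has 21 + 4 + 5 + 17 + 19 + 2 + 31 = 99; the blank must be 128 − 99 = 29.
Column 4 has 8 + 35 + 30 + 7 + 29 + 34 − 13 = 130; the blank must be 128 − 130 = -2.
Row 1 has -4 + 35 − 2 + 21 + 23 + 36 + 16 = 125; the blank must be 128 − 125 = 3.
Column 1 has 3 + 32 + 30 + 27 + 21 + 16 − 22 = 107; the blank must be 128 − 107 = 21.
Row 4 has 21 + 2 + 30 + 27 + 16 + 7 + 16 = 119; the blank must be 128 − 119 = 9.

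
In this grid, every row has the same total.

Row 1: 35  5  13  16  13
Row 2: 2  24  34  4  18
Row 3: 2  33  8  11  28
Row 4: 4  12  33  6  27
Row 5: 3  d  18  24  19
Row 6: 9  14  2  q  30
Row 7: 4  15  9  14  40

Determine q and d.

q = 27, d = 18

The complete rows each total 82.
Row 6 is missing 82 − 55 = 27 (since 9 + 14 + 2 + 30 = 55).
Row 5 is missing 82 − 64 = 18 (since 3 + 18 + 24 + 19 = 64).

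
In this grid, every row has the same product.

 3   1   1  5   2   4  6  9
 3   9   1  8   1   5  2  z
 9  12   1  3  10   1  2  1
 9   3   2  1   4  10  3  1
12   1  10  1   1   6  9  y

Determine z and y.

z = 3, y = 1

Rows 3 and 4 each multiply to 6480, so every row has product 6480.
Row 2: 3×9×1×8×1×5×2 = 2160, so the missing entry is 6480 ÷ 2160 = 3.
Row 5: 12×1×10×1×1×6×9 = 6480, so the missing entry is 6480 ÷ 6480 = 1.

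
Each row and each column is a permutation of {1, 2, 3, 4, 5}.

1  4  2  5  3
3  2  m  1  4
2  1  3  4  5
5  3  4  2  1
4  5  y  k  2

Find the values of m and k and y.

At (row 2, col 3): row 2 already has {1, 2, 3, 4}, so the value is 5.
For row 5, column 3: column 3 already has {2, 3, 4, 5}; that leaves 1.
At (row 5, col 4): row 5 already has {1, 2, 4, 5}, so the value is 3.

m = 5, k = 3, y = 1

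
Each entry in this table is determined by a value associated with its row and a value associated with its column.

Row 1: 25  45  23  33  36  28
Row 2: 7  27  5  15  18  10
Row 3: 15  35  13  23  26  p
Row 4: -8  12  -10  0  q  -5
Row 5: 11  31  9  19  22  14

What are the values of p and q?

The difference between any two rows is the same in every column — this is an addition table with the headers hidden.
Row 3 minus row 1 is 23 − 33 = -10, so its entry in column 6 is 28 + (-10) = 18.
Row 4 minus row 1 is 0 − 33 = -33, so its entry in column 5 is 36 + (-33) = 3.

p = 18, q = 3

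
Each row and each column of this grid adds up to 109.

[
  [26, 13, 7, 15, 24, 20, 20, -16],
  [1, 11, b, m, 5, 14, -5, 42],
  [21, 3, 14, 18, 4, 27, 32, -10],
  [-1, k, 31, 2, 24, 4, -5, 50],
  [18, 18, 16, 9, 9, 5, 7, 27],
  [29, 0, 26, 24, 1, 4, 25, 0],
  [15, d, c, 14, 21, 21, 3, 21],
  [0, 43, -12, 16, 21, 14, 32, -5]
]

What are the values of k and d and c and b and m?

Row 4: -1 + 31 + 2 + 24 + 4 − 5 + 50 = 105, so its missing entry is 109 − 105 = 4.
Column 2: 13 + 11 + 3 + 4 + 18 + 0 + 43 = 92, so its missing entry is 109 − 92 = 17.
Row 7: 15 + 17 + 14 + 21 + 21 + 3 + 21 = 112, so its missing entry is 109 − 112 = -3.
Column 3: 7 + 14 + 31 + 16 + 26 − 3 − 12 = 79, so its missing entry is 109 − 79 = 30.
Row 2: 1 + 11 + 30 + 5 + 14 − 5 + 42 = 98, so its missing entry is 109 − 98 = 11.

k = 4, d = 17, c = -3, b = 30, m = 11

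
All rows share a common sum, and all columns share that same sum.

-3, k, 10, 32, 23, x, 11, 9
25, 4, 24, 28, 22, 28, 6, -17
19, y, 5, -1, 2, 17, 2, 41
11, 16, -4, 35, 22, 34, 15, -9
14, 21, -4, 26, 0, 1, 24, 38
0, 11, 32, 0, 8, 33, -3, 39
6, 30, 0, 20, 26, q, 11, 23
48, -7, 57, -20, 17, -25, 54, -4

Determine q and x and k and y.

q = 4, x = 28, k = 10, y = 35

Rows 2 and 4 both sum to 120, so that's the common total.
Row 3: 19 + 5 − 1 + 2 + 17 + 2 + 41 = 85, so its missing entry is 120 − 85 = 35.
Column 2: 4 + 35 + 16 + 21 + 11 + 30 − 7 = 110, so its missing entry is 120 − 110 = 10.
Row 7: 6 + 30 + 0 + 20 + 26 + 11 + 23 = 116, so its missing entry is 120 − 116 = 4.
Row 1: -3 + 10 + 10 + 32 + 23 + 11 + 9 = 92, so its missing entry is 120 − 92 = 28.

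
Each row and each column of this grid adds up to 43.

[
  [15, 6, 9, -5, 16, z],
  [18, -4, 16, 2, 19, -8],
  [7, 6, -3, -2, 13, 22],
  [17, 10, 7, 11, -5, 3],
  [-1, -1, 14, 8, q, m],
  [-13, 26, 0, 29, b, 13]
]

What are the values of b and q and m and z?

The known cells in row 6 total 55, leaving 43 − 55 = -12 for the blank.
The known cells in column 5 total 31, leaving 43 − 31 = 12 for the blank.
The known cells in row 5 total 32, leaving 43 − 32 = 11 for the blank.
The known cells in row 1 total 41, leaving 43 − 41 = 2 for the blank.

b = -12, q = 12, m = 11, z = 2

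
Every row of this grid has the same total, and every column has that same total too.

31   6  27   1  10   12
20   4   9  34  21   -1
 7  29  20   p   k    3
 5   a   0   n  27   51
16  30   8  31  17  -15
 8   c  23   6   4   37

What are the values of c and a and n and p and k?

c = 9, a = 9, n = -5, p = 20, k = 8

Rows 1 and 2 both sum to 87, so that's the common total.
Column 5: 10 + 21 + 27 + 17 + 4 = 79, so its missing entry is 87 − 79 = 8.
Row 6: 8 + 23 + 6 + 4 + 37 = 78, so its missing entry is 87 − 78 = 9.
Column 2: 6 + 4 + 29 + 30 + 9 = 78, so its missing entry is 87 − 78 = 9.
Row 3: 7 + 29 + 20 + 8 + 3 = 67, so its missing entry is 87 − 67 = 20.
Row 4: 5 + 9 + 0 + 27 + 51 = 92, so its missing entry is 87 − 92 = -5.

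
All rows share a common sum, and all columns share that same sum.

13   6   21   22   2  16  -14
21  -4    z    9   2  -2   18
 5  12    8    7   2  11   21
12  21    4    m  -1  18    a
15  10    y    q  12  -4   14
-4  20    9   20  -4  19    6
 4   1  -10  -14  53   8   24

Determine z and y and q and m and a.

z = 22, y = 12, q = 7, m = 15, a = -3

Rows 1 and 3 both sum to 66, so that's the common total.
Row 2: 21 − 4 + 9 + 2 − 2 + 18 = 44, so its missing entry is 66 − 44 = 22.
Column 3: 21 + 22 + 8 + 4 + 9 − 10 = 54, so its missing entry is 66 − 54 = 12.
Row 5: 15 + 10 + 12 + 12 − 4 + 14 = 59, so its missing entry is 66 − 59 = 7.
Column 4: 22 + 9 + 7 + 7 + 20 − 14 = 51, so its missing entry is 66 − 51 = 15.
Row 4: 12 + 21 + 4 + 15 − 1 + 18 = 69, so its missing entry is 66 − 69 = -3.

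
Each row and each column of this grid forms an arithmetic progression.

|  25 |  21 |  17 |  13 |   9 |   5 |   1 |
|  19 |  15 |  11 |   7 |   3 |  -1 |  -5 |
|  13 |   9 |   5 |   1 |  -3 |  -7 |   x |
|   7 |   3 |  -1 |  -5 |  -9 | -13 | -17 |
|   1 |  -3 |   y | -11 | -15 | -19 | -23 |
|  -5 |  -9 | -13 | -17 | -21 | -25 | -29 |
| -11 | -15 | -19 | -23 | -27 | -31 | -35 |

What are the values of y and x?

Along each row the entries change by -4 per step; down each column they change by -6.
Row 5: from 1 at column 1, stepping by -4 to column 3 gives -7.
Row 3: from 13 at column 1, stepping by -4 to column 7 gives -11.

y = -7, x = -11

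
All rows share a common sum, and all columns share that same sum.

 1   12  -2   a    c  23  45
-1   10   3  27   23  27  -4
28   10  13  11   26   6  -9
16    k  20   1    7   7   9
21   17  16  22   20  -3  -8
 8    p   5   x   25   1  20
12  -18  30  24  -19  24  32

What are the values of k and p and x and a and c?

k = 25, p = 29, x = -3, a = 3, c = 3

Rows 2 and 3 both sum to 85, so that's the common total.
Column 5: 23 + 26 + 7 + 20 + 25 − 19 = 82, so its missing entry is 85 − 82 = 3.
Row 4: 16 + 20 + 1 + 7 + 7 + 9 = 60, so its missing entry is 85 − 60 = 25.
Row 1: 1 + 12 − 2 + 3 + 23 + 45 = 82, so its missing entry is 85 − 82 = 3.
Column 2: 12 + 10 + 10 + 25 + 17 − 18 = 56, so its missing entry is 85 − 56 = 29.
Row 6: 8 + 29 + 5 + 25 + 1 + 20 = 88, so its missing entry is 85 − 88 = -3.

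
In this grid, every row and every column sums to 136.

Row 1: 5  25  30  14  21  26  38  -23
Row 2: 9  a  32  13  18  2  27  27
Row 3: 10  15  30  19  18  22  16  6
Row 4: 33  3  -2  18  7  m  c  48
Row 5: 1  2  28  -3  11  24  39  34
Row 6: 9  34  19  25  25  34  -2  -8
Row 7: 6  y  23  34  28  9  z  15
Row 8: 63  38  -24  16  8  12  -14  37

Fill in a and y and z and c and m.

a = 8, y = 11, z = 10, c = 22, m = 7

The known cells in row 2 total 128, leaving 136 − 128 = 8 for the blank.
The known cells in column 2 total 125, leaving 136 − 125 = 11 for the blank.
The known cells in row 7 total 126, leaving 136 − 126 = 10 for the blank.
The known cells in column 7 total 114, leaving 136 − 114 = 22 for the blank.
The known cells in row 4 total 129, leaving 136 − 129 = 7 for the blank.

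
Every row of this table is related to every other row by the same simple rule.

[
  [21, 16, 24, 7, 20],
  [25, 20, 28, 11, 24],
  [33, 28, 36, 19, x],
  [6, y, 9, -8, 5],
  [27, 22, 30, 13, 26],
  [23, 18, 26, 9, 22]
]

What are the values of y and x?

y = 1, x = 32

The difference between any two rows is the same in every column — this is an addition table with the headers hidden.
Row 4 minus row 1 is 6 − 21 = -15, so its entry in column 2 is 16 + (-15) = 1.
Row 3 minus row 1 is 33 − 21 = 12, so its entry in column 5 is 20 + 12 = 32.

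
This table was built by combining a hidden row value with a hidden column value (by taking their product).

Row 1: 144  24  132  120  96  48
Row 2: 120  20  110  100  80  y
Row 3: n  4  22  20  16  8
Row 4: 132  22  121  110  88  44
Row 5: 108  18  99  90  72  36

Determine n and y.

n = 24, y = 40

Each row is a constant multiple of every other row — this is a multiplication table with the headers hidden.
Row 3 is 16/96 = 1/6 times row 1, so its entry in column 1 is 144 × 1/6 = 24.
Row 2 is 80/96 = 5/6 times row 1, so its entry in column 6 is 48 × 5/6 = 40.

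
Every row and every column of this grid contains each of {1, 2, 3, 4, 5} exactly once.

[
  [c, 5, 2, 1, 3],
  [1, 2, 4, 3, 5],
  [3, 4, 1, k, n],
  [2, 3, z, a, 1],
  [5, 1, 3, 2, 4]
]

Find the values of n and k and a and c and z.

For row 3, column 5: column 5 already has {1, 3, 4, 5}; that leaves 2.
Cell (1,1): row 1 already has {1, 2, 3, 5} → 4.
At (row 3, col 4): row 3 already has {1, 2, 3, 4}, so the value is 5.
At (row 4, col 4): column 4 already has {1, 2, 3, 5}, so the value is 4.
At (row 4, col 3): row 4 already has {1, 2, 3, 4}, so the value is 5.

n = 2, k = 5, a = 4, c = 4, z = 5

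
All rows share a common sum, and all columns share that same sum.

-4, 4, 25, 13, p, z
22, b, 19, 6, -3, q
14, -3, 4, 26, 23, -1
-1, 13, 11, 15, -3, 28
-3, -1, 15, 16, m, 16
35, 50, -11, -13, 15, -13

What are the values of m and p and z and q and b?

Rows 3 and 4 both sum to 63, so that's the common total.
Row 5 has -3 − 1 + 15 + 16 + 16 = 43; the blank must be 63 − 43 = 20.
Column 5 has -3 + 23 − 3 + 20 + 15 = 52; the blank must be 63 − 52 = 11.
Column 2 has 4 − 3 + 13 − 1 + 50 = 63; the blank must be 63 − 63 = 0.
Row 2 has 22 + 0 + 19 + 6 − 3 = 44; the blank must be 63 − 44 = 19.
Row 1 has -4 + 4 + 25 + 13 + 11 = 49; the blank must be 63 − 49 = 14.

m = 20, p = 11, z = 14, q = 19, b = 0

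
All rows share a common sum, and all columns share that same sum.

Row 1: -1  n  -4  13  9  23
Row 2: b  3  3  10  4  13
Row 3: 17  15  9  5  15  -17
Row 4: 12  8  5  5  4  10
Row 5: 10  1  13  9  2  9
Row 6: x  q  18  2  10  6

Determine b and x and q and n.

Rows 3 and 4 both sum to 44, so that's the common total.
The known cells in row 2 total 33, leaving 44 − 33 = 11 for the blank.
The known cells in column 1 total 49, leaving 44 − 49 = -5 for the blank.
The known cells in row 6 total 31, leaving 44 − 31 = 13 for the blank.
The known cells in row 1 total 40, leaving 44 − 40 = 4 for the blank.

b = 11, x = -5, q = 13, n = 4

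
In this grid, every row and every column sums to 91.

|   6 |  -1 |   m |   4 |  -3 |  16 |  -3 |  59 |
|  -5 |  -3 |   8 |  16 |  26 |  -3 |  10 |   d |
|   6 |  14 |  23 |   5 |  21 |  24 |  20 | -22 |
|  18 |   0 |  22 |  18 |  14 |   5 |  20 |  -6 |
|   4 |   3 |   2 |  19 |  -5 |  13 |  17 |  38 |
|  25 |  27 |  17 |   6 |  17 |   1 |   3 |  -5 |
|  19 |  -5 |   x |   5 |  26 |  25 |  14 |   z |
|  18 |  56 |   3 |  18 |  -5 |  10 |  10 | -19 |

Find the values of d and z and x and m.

Row 2 has -5 − 3 + 8 + 16 + 26 − 3 + 10 = 49; the blank must be 91 − 49 = 42.
Column 8 has 59 + 42 − 22 − 6 + 38 − 5 − 19 = 87; the blank must be 91 − 87 = 4.
Row 7 has 19 − 5 + 5 + 26 + 25 + 14 + 4 = 88; the blank must be 91 − 88 = 3.
Row 1 has 6 − 1 + 4 − 3 + 16 − 3 + 59 = 78; the blank must be 91 − 78 = 13.

d = 42, z = 4, x = 3, m = 13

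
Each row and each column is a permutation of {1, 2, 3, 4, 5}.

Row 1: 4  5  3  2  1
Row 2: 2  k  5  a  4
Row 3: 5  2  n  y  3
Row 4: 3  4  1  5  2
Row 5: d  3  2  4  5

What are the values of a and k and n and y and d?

a = 3, k = 1, n = 4, y = 1, d = 1

At (row 5, col 1): row 5 already has {2, 3, 4, 5}, so the value is 1.
Cell (2,2): column 2 already has {2, 3, 4, 5} → 1.
Cell (3,3): column 3 already has {1, 2, 3, 5} → 4.
Cell (3,4): row 3 already has {2, 3, 4, 5} → 1.
For row 2, column 4: row 2 already has {1, 2, 4, 5}; that leaves 3.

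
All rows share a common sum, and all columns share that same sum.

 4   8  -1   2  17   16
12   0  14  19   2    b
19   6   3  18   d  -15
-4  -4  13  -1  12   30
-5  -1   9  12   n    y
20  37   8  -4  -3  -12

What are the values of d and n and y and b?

Rows 1 and 4 both sum to 46, so that's the common total.
Row 3 has 19 + 6 + 3 + 18 − 15 = 31; the blank must be 46 − 31 = 15.
Column 5 has 17 + 2 + 15 + 12 − 3 = 43; the blank must be 46 − 43 = 3.
Row 5 has -5 − 1 + 9 + 12 + 3 = 18; the blank must be 46 − 18 = 28.
Row 2 has 12 + 0 + 14 + 19 + 2 = 47; the blank must be 46 − 47 = -1.

d = 15, n = 3, y = 28, b = -1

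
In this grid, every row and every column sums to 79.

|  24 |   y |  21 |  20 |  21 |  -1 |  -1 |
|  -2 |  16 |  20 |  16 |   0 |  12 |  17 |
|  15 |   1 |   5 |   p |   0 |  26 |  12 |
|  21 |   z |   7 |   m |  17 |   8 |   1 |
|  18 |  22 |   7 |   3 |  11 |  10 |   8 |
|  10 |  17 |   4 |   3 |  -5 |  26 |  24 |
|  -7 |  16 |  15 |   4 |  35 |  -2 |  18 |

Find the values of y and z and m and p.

y = -5, z = 12, m = 13, p = 20

The known cells in row 1 total 84, leaving 79 − 84 = -5 for the blank.
The known cells in row 3 total 59, leaving 79 − 59 = 20 for the blank.
The known cells in column 4 total 66, leaving 79 − 66 = 13 for the blank.
The known cells in row 4 total 67, leaving 79 − 67 = 12 for the blank.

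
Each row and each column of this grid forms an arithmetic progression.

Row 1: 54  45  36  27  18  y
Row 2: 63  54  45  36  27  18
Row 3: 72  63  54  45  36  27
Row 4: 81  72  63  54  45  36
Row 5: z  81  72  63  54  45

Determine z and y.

Along each row the entries change by -9 per step; down each column they change by 9.
Row 5: from 81 at column 2, stepping by -9 to column 1 gives 90.
Row 1: from 54 at column 1, stepping by -9 to column 6 gives 9.

z = 90, y = 9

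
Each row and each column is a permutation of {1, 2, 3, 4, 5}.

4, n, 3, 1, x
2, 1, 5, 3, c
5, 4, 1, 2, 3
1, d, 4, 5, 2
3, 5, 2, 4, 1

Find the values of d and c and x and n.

d = 3, c = 4, x = 5, n = 2

At (row 4, col 2): row 4 already has {1, 2, 4, 5}, so the value is 3.
At (row 2, col 5): row 2 already has {1, 2, 3, 5}, so the value is 4.
Cell (1,5): column 5 already has {1, 2, 3, 4} → 5.
Cell (1,2): row 1 already has {1, 3, 4, 5} → 2.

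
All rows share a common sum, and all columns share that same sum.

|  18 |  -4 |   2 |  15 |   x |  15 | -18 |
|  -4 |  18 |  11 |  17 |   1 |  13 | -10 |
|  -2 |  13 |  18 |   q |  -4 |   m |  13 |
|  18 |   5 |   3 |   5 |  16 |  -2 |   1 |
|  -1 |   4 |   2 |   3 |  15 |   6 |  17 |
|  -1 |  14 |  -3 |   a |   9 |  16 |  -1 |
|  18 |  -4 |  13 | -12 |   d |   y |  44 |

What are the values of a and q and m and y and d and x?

Rows 2 and 4 both sum to 46, so that's the common total.
Row 1 has 18 − 4 + 2 + 15 + 15 − 18 = 28; the blank must be 46 − 28 = 18.
Column 5 has 18 + 1 − 4 + 16 + 15 + 9 = 55; the blank must be 46 − 55 = -9.
Row 7 has 18 − 4 + 13 − 12 − 9 + 44 = 50; the blank must be 46 − 50 = -4.
Row 6 has -1 + 14 − 3 + 9 + 16 − 1 = 34; the blank must be 46 − 34 = 12.
Column 4 has 15 + 17 + 5 + 3 + 12 − 12 = 40; the blank must be 46 − 40 = 6.
Row 3 has -2 + 13 + 18 + 6 − 4 + 13 = 44; the blank must be 46 − 44 = 2.

a = 12, q = 6, m = 2, y = -4, d = -9, x = 18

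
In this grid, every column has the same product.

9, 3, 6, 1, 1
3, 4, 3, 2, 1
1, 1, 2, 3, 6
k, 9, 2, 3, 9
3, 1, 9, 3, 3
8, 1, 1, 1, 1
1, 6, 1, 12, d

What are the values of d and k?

Columns 2 and 3 each multiply to 648, so every column has product 648.
Column 5: 1×1×6×9×3×1 = 162, so the missing entry is 648 ÷ 162 = 4.
Column 1: 9×3×1×3×8×1 = 648, so the missing entry is 648 ÷ 648 = 1.

d = 4, k = 1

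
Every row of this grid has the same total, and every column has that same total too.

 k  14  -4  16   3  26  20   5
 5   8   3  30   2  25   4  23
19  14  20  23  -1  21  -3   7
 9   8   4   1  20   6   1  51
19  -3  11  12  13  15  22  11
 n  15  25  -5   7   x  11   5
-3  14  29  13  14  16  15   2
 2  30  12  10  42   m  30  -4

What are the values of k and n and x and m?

Rows 2 and 3 both sum to 100, so that's the common total.
Row 8: 2 + 30 + 12 + 10 + 42 + 30 − 4 = 122, so its missing entry is 100 − 122 = -22.
Column 6: 26 + 25 + 21 + 6 + 15 + 16 − 22 = 87, so its missing entry is 100 − 87 = 13.
Row 6: 15 + 25 − 5 + 7 + 13 + 11 + 5 = 71, so its missing entry is 100 − 71 = 29.
Row 1: 14 − 4 + 16 + 3 + 26 + 20 + 5 = 80, so its missing entry is 100 − 80 = 20.

k = 20, n = 29, x = 13, m = -22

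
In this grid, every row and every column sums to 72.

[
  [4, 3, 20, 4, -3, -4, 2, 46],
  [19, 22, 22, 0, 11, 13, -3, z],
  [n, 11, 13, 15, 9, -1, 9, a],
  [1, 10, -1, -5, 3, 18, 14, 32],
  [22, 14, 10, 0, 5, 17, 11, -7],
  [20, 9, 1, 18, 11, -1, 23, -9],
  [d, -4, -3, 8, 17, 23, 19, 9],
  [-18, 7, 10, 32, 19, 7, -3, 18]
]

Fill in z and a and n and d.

The known cells in row 2 total 84, leaving 72 − 84 = -12 for the blank.
The known cells in column 8 total 77, leaving 72 − 77 = -5 for the blank.
The known cells in row 3 total 51, leaving 72 − 51 = 21 for the blank.
The known cells in row 7 total 69, leaving 72 − 69 = 3 for the blank.

z = -12, a = -5, n = 21, d = 3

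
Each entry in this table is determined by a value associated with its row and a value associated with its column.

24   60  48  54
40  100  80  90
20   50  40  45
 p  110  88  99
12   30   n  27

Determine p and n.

Each row is a constant multiple of every other row — this is a multiplication table with the headers hidden.
Row 4 is 110/60 = 11/6 times row 1, so its entry in column 1 is 24 × 11/6 = 44.
Row 5 is 30/60 = 1/2 times row 1, so its entry in column 3 is 48 × 1/2 = 24.

p = 44, n = 24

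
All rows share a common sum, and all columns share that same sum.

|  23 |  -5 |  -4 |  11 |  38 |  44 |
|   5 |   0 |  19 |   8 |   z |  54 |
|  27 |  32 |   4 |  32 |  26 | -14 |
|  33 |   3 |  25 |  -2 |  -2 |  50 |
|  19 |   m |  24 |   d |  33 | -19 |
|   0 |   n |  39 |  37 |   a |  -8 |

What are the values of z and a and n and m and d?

Rows 1 and 3 both sum to 107, so that's the common total.
Column 4: 11 + 8 + 32 − 2 + 37 = 86, so its missing entry is 107 − 86 = 21.
Row 2: 5 + 0 + 19 + 8 + 54 = 86, so its missing entry is 107 − 86 = 21.
Column 5: 38 + 21 + 26 − 2 + 33 = 116, so its missing entry is 107 − 116 = -9.
Row 6: 0 + 39 + 37 − 9 − 8 = 59, so its missing entry is 107 − 59 = 48.
Row 5: 19 + 24 + 21 + 33 − 19 = 78, so its missing entry is 107 − 78 = 29.

z = 21, a = -9, n = 48, m = 29, d = 21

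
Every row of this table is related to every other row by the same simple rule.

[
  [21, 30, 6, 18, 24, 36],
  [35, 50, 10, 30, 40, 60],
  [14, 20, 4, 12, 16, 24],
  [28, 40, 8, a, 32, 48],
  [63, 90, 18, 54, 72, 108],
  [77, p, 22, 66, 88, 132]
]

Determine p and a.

Each row is a constant multiple of every other row — this is a multiplication table with the headers hidden.
Row 6 is 88/24 = 11/3 times row 1, so its entry in column 2 is 30 × 11/3 = 110.
Row 4 is 32/24 = 4/3 times row 1, so its entry in column 4 is 18 × 4/3 = 24.

p = 110, a = 24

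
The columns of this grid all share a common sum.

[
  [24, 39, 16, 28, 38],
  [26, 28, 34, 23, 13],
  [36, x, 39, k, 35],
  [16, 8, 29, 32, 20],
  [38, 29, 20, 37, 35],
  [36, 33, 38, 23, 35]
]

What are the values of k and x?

Columns 1 and 5 both add up to 176, so every column sums to 176.
Column 4: 28 + 23 + 32 + 37 + 23 = 143, so the missing entry is 176 − 143 = 33.
Column 2: 39 + 28 + 8 + 29 + 33 = 137, so the missing entry is 176 − 137 = 39.

k = 33, x = 39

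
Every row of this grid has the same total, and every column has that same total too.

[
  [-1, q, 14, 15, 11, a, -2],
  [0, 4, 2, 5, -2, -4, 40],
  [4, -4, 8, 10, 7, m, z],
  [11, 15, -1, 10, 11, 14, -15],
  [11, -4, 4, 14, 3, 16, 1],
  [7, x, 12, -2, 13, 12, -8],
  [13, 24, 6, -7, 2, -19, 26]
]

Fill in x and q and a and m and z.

x = 11, q = -1, a = 9, m = 17, z = 3

Rows 2 and 4 both sum to 45, so that's the common total.
Row 6: 7 + 12 − 2 + 13 + 12 − 8 = 34, so its missing entry is 45 − 34 = 11.
Column 2: 4 − 4 + 15 − 4 + 11 + 24 = 46, so its missing entry is 45 − 46 = -1.
Column 7: -2 + 40 − 15 + 1 − 8 + 26 = 42, so its missing entry is 45 − 42 = 3.
Row 1: -1 − 1 + 14 + 15 + 11 − 2 = 36, so its missing entry is 45 − 36 = 9.
Row 3: 4 − 4 + 8 + 10 + 7 + 3 = 28, so its missing entry is 45 − 28 = 17.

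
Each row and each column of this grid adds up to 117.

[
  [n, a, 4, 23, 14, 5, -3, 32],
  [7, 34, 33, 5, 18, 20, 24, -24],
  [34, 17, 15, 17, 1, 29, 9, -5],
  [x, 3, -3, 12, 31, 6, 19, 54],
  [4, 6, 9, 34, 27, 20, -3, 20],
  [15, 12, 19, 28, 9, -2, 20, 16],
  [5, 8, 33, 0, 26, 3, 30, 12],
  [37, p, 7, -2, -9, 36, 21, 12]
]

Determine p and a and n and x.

p = 15, a = 22, n = 20, x = -5

Row 8 has 37 + 7 − 2 − 9 + 36 + 21 + 12 = 102; the blank must be 117 − 102 = 15.
Column 2 has 34 + 17 + 3 + 6 + 12 + 8 + 15 = 95; the blank must be 117 − 95 = 22.
Row 4 has 3 − 3 + 12 + 31 + 6 + 19 + 54 = 122; the blank must be 117 − 122 = -5.
Row 1 has 22 + 4 + 23 + 14 + 5 − 3 + 32 = 97; the blank must be 117 − 97 = 20.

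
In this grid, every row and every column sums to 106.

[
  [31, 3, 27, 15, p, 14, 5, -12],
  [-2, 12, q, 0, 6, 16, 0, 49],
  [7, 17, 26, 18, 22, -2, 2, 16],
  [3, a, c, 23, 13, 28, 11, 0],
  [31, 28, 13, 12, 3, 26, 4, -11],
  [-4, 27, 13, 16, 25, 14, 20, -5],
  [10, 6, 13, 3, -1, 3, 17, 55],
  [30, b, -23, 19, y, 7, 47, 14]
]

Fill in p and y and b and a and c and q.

Row 2: -2 + 12 + 0 + 6 + 16 + 0 + 49 = 81, so its missing entry is 106 − 81 = 25.
Row 1: 31 + 3 + 27 + 15 + 14 + 5 − 12 = 83, so its missing entry is 106 − 83 = 23.
Column 5: 23 + 6 + 22 + 13 + 3 + 25 − 1 = 91, so its missing entry is 106 − 91 = 15.
Row 8: 30 − 23 + 19 + 15 + 7 + 47 + 14 = 109, so its missing entry is 106 − 109 = -3.
Column 2: 3 + 12 + 17 + 28 + 27 + 6 − 3 = 90, so its missing entry is 106 − 90 = 16.
Row 4: 3 + 16 + 23 + 13 + 28 + 11 + 0 = 94, so its missing entry is 106 − 94 = 12.

p = 23, y = 15, b = -3, a = 16, c = 12, q = 25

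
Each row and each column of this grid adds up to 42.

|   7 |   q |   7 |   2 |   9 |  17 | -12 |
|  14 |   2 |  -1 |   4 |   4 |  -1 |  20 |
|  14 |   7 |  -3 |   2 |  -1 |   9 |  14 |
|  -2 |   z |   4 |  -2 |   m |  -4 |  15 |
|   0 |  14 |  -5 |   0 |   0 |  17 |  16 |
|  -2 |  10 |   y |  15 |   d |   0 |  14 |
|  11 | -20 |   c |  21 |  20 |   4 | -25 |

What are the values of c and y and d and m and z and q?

c = 31, y = 9, d = -4, m = 14, z = 17, q = 12

Row 1 has 7 + 7 + 2 + 9 + 17 − 12 = 30; the blank must be 42 − 30 = 12.
Row 7 has 11 − 20 + 21 + 20 + 4 − 25 = 11; the blank must be 42 − 11 = 31.
Column 2 has 12 + 2 + 7 + 14 + 10 − 20 = 25; the blank must be 42 − 25 = 17.
Row 4 has -2 + 17 + 4 − 2 − 4 + 15 = 28; the blank must be 42 − 28 = 14.
Column 5 has 9 + 4 − 1 + 14 + 0 + 20 = 46; the blank must be 42 − 46 = -4.
Row 6 has -2 + 10 + 15 − 4 + 0 + 14 = 33; the blank must be 42 − 33 = 9.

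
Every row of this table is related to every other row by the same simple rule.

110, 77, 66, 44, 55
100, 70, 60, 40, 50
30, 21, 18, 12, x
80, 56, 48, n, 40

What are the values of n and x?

Each row is a constant multiple of every other row — this is a multiplication table with the headers hidden.
Row 4 is 56/77 = 8/11 times row 1, so its entry in column 4 is 44 × 8/11 = 32.
Row 3 is 21/77 = 3/11 times row 1, so its entry in column 5 is 55 × 3/11 = 15.

n = 32, x = 15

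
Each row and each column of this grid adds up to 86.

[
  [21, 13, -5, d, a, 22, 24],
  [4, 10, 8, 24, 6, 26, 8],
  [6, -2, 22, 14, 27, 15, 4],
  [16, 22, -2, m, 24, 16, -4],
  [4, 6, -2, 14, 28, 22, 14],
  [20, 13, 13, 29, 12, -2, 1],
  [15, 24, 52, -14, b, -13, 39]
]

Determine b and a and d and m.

b = -17, a = 6, d = 5, m = 14

Row 4 has 16 + 22 − 2 + 24 + 16 − 4 = 72; the blank must be 86 − 72 = 14.
Column 4 has 24 + 14 + 14 + 14 + 29 − 14 = 81; the blank must be 86 − 81 = 5.
Row 1 has 21 + 13 − 5 + 5 + 22 + 24 = 80; the blank must be 86 − 80 = 6.
Row 7 has 15 + 24 + 52 − 14 − 13 + 39 = 103; the blank must be 86 − 103 = -17.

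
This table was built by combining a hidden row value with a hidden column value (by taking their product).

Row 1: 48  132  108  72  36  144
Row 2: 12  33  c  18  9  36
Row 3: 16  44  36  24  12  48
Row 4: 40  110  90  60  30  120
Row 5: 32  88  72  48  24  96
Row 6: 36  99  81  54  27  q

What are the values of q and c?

q = 108, c = 27

Each row is a constant multiple of every other row — this is a multiplication table with the headers hidden.
Row 6 is 99/132 = 3/4 times row 1, so its entry in column 6 is 144 × 3/4 = 108.
Row 2 is 33/132 = 1/4 times row 1, so its entry in column 3 is 108 × 1/4 = 27.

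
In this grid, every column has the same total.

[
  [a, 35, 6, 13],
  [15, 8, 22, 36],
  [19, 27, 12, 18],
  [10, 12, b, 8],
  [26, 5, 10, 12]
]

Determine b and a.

Column 2 sums to 87 and so does column 4; that's the common total.
In column 3 the known cells total 50, leaving 87 − 50 = 37.
In column 1 the known cells total 70, leaving 87 − 70 = 17.

b = 37, a = 17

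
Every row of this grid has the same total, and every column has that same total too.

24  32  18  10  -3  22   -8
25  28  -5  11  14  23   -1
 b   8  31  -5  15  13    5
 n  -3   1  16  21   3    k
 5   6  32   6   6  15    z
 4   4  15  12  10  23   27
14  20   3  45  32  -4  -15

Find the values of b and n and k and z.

b = 28, n = -5, k = 62, z = 25

Rows 1 and 2 both sum to 95, so that's the common total.
Row 5: 5 + 6 + 32 + 6 + 6 + 15 = 70, so its missing entry is 95 − 70 = 25.
Row 3: 8 + 31 − 5 + 15 + 13 + 5 = 67, so its missing entry is 95 − 67 = 28.
Column 7: -8 − 1 + 5 + 25 + 27 − 15 = 33, so its missing entry is 95 − 33 = 62.
Row 4: -3 + 1 + 16 + 21 + 3 + 62 = 100, so its missing entry is 95 − 100 = -5.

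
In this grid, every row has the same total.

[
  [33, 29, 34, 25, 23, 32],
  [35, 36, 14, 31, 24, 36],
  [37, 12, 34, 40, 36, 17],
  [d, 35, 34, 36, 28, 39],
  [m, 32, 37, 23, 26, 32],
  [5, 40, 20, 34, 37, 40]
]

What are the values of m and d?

Row 1 sums to 176 and so does row 6; that's the common total.
In row 5 the known cells total 150, leaving 176 − 150 = 26.
In row 4 the known cells total 172, leaving 176 − 172 = 4.

m = 26, d = 4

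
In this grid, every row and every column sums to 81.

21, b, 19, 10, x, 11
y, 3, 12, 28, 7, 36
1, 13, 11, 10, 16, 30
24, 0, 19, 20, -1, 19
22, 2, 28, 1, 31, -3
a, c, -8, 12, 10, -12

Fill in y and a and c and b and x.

Column 5: 7 + 16 − 1 + 31 + 10 = 63, so its missing entry is 81 − 63 = 18.
Row 1: 21 + 19 + 10 + 18 + 11 = 79, so its missing entry is 81 − 79 = 2.
Column 2: 2 + 3 + 13 + 0 + 2 = 20, so its missing entry is 81 − 20 = 61.
Row 6: 61 − 8 + 12 + 10 − 12 = 63, so its missing entry is 81 − 63 = 18.
Row 2: 3 + 12 + 28 + 7 + 36 = 86, so its missing entry is 81 − 86 = -5.

y = -5, a = 18, c = 61, b = 2, x = 18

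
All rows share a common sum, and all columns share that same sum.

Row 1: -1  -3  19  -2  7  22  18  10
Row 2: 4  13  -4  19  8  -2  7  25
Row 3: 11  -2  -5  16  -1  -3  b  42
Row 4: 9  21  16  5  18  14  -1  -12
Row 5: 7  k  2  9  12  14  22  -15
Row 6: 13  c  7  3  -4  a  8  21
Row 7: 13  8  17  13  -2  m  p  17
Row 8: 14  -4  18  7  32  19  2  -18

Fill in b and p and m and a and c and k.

b = 12, p = 2, m = 2, a = 4, c = 18, k = 19

Rows 1 and 2 both sum to 70, so that's the common total.
Row 3: 11 − 2 − 5 + 16 − 1 − 3 + 42 = 58, so its missing entry is 70 − 58 = 12.
Column 7: 18 + 7 + 12 − 1 + 22 + 8 + 2 = 68, so its missing entry is 70 − 68 = 2.
Row 7: 13 + 8 + 17 + 13 − 2 + 2 + 17 = 68, so its missing entry is 70 − 68 = 2.
Column 6: 22 − 2 − 3 + 14 + 14 + 2 + 19 = 66, so its missing entry is 70 − 66 = 4.
Row 6: 13 + 7 + 3 − 4 + 4 + 8 + 21 = 52, so its missing entry is 70 − 52 = 18.
Row 5: 7 + 2 + 9 + 12 + 14 + 22 − 15 = 51, so its missing entry is 70 − 51 = 19.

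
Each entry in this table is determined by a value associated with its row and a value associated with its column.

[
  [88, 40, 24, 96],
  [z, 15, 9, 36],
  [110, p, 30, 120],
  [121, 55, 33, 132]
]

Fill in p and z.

p = 50, z = 33

Each row is a constant multiple of every other row — this is a multiplication table with the headers hidden.
Row 3 is 120/96 = 5/4 times row 1, so its entry in column 2 is 40 × 5/4 = 50.
Row 2 is 36/96 = 3/8 times row 1, so its entry in column 1 is 88 × 3/8 = 33.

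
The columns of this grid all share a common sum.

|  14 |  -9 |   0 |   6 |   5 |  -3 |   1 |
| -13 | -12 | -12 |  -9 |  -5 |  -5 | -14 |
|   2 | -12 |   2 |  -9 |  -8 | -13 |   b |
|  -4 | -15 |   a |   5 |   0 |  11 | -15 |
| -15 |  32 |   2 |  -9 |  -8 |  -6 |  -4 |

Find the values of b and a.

The complete columns each total -16.
Column 7 is missing -16 − (-32) = 16 (since 1 − 14 − 15 − 4 = -32).
Column 3 is missing -16 − (-8) = -8 (since 0 − 12 + 2 + 2 = -8).

b = 16, a = -8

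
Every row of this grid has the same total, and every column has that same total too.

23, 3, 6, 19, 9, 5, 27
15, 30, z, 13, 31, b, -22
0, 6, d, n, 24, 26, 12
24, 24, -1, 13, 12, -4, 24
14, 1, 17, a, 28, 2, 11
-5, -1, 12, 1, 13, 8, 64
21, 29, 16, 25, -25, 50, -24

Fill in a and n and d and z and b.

Rows 1 and 4 both sum to 92, so that's the common total.
Column 6 has 5 + 26 − 4 + 2 + 8 + 50 = 87; the blank must be 92 − 87 = 5.
Row 2 has 15 + 30 + 13 + 31 + 5 − 22 = 72; the blank must be 92 − 72 = 20.
Row 5 has 14 + 1 + 17 + 28 + 2 + 11 = 73; the blank must be 92 − 73 = 19.
Column 4 has 19 + 13 + 13 + 19 + 1 + 25 = 90; the blank must be 92 − 90 = 2.
Row 3 has 0 + 6 + 2 + 24 + 26 + 12 = 70; the blank must be 92 − 70 = 22.

a = 19, n = 2, d = 22, z = 20, b = 5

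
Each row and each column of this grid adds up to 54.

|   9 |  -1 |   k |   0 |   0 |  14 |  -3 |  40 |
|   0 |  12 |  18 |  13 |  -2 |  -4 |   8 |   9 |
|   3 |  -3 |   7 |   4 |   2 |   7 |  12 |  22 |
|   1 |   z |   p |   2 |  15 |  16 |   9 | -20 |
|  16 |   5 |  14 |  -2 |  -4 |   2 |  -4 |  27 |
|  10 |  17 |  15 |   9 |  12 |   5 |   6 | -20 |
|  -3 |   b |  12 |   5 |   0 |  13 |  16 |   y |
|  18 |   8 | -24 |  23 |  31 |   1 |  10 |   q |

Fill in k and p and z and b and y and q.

The known cells in row 8 total 67, leaving 54 − 67 = -13 for the blank.
The known cells in column 8 total 45, leaving 54 − 45 = 9 for the blank.
The known cells in row 7 total 52, leaving 54 − 52 = 2 for the blank.
The known cells in column 2 total 40, leaving 54 − 40 = 14 for the blank.
The known cells in row 1 total 59, leaving 54 − 59 = -5 for the blank.
The known cells in row 4 total 37, leaving 54 − 37 = 17 for the blank.

k = -5, p = 17, z = 14, b = 2, y = 9, q = -13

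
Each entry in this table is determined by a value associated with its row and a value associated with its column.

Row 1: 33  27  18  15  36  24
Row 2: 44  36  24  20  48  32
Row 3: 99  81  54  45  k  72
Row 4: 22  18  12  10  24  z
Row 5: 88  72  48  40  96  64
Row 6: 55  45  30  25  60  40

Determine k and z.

k = 108, z = 16

Each row is a constant multiple of every other row — this is a multiplication table with the headers hidden.
Row 3 is 54/18 = 3/1 times row 1, so its entry in column 5 is 36 × 3/1 = 108.
Row 4 is 12/18 = 2/3 times row 1, so its entry in column 6 is 24 × 2/3 = 16.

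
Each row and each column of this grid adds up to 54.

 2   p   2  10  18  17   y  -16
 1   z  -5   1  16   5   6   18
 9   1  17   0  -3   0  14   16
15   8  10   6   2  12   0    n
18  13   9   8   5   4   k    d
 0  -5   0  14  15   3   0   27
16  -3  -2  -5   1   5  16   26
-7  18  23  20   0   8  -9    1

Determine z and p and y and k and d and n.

Row 4 has 15 + 8 + 10 + 6 + 2 + 12 + 0 = 53; the blank must be 54 − 53 = 1.
Row 2 has 1 − 5 + 1 + 16 + 5 + 6 + 18 = 42; the blank must be 54 − 42 = 12.
Column 2 has 12 + 1 + 8 + 13 − 5 − 3 + 18 = 44; the blank must be 54 − 44 = 10.
Row 1 has 2 + 10 + 2 + 10 + 18 + 17 − 16 = 43; the blank must be 54 − 43 = 11.
Column 7 has 11 + 6 + 14 + 0 + 0 + 16 − 9 = 38; the blank must be 54 − 38 = 16.
Row 5 has 18 + 13 + 9 + 8 + 5 + 4 + 16 = 73; the blank must be 54 − 73 = -19.

z = 12, p = 10, y = 11, k = 16, d = -19, n = 1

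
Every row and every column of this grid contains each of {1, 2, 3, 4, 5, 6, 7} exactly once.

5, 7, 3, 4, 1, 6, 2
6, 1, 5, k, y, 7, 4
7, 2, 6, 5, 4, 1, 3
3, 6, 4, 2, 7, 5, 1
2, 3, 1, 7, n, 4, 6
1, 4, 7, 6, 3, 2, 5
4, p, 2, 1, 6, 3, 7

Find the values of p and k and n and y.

For row 5, column 5: row 5 already has {1, 2, 3, 4, 6, 7}; that leaves 5.
Cell (7,2): row 7 already has {1, 2, 3, 4, 6, 7} → 5.
At (row 2, col 4): column 4 already has {1, 2, 4, 5, 6, 7}, so the value is 3.
At (row 2, col 5): row 2 already has {1, 3, 4, 5, 6, 7}, so the value is 2.

p = 5, k = 3, n = 5, y = 2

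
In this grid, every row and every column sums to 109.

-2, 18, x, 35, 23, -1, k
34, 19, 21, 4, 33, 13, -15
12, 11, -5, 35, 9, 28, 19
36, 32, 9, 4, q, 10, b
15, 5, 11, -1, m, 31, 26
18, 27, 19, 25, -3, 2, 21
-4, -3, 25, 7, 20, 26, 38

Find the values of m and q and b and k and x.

Row 5: 15 + 5 + 11 − 1 + 31 + 26 = 87, so its missing entry is 109 − 87 = 22.
Column 5: 23 + 33 + 9 + 22 − 3 + 20 = 104, so its missing entry is 109 − 104 = 5.
Column 3: 21 − 5 + 9 + 11 + 19 + 25 = 80, so its missing entry is 109 − 80 = 29.
Row 1: -2 + 18 + 29 + 35 + 23 − 1 = 102, so its missing entry is 109 − 102 = 7.
Row 4: 36 + 32 + 9 + 4 + 5 + 10 = 96, so its missing entry is 109 − 96 = 13.

m = 22, q = 5, b = 13, k = 7, x = 29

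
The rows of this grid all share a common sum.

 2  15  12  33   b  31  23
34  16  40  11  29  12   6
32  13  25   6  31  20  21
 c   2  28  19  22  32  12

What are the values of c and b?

The complete rows each total 148.
Row 4 is missing 148 − 115 = 33 (since 2 + 28 + 19 + 22 + 32 + 12 = 115).
Row 1 is missing 148 − 116 = 32 (since 2 + 15 + 12 + 33 + 31 + 23 = 116).

c = 33, b = 32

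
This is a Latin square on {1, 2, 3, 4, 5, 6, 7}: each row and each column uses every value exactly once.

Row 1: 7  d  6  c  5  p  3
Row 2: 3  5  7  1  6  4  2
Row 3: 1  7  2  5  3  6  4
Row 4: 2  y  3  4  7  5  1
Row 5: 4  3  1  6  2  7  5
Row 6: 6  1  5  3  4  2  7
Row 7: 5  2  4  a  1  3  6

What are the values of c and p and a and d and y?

For row 4, column 2: row 4 already has {1, 2, 3, 4, 5, 7}; that leaves 6.
For row 1, column 2: column 2 already has {1, 2, 3, 5, 6, 7}; that leaves 4.
For row 1, column 6: column 6 already has {2, 3, 4, 5, 6, 7}; that leaves 1.
Cell (1,4): row 1 already has {1, 3, 4, 5, 6, 7} → 2.
Cell (7,4): row 7 already has {1, 2, 3, 4, 5, 6} → 7.

c = 2, p = 1, a = 7, d = 4, y = 6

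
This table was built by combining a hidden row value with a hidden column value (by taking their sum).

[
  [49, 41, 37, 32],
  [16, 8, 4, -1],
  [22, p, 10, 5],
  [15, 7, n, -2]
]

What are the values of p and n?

The difference between any two rows is the same in every column — this is an addition table with the headers hidden.
Row 3 minus row 1 is 5 − 32 = -27, so its entry in column 2 is 41 + (-27) = 14.
Row 4 minus row 1 is -2 − 32 = -34, so its entry in column 3 is 37 + (-34) = 3.

p = 14, n = 3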